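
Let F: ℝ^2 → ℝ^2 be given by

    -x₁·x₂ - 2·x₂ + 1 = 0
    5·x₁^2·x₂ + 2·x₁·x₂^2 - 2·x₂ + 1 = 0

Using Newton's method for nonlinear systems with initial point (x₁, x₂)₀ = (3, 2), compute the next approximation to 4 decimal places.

(3.2330, 0.1068)

At (3, 2): F = (-9.0000, 111.0000).
Jacobian J = [[-x₂, -x₁ - 2], [10·x₁·x₂ + 2·x₂^2, 5·x₁^2 + 4·x₁·x₂ - 2]].
At the point, J = [[-2.0000, -5.0000], [68.0000, 67.0000]] (det J = 206.0000).
Solving J·Δ = −F gives Δ = (0.2330, -1.8932).
Then the next iterate is (x₁, x₂)₁ = (3.2330, 0.1068).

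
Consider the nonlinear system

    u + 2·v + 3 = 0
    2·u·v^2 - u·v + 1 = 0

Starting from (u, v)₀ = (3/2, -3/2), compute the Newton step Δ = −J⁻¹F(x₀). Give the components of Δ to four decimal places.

At (3/2, -3/2): F = (1.5000, 10.0000).
Jacobian J = [[1, 2], [2·v^2 - v, 4·u·v - u]].
At the point, J = [[1.0000, 2.0000], [6.0000, -10.5000]] (det J = -22.5000).
Solving J·Δ = −F gives Δ = (-1.5889, 0.0444).

(-1.5889, 0.0444)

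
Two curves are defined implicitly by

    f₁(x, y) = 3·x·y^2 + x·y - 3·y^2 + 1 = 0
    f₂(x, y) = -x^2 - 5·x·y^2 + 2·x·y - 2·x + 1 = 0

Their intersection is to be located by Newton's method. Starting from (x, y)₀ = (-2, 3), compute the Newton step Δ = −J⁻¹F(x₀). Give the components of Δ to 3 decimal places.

(-1.000, -2.071)

At (-2, 3): F = (-86.000, 79.000).
Jacobian J = [[3·y^2 + y, 6·x·y + x - 6·y], [-2·x - 5·y^2 + 2·y - 2, -10·x·y + 2·x]].
At the point, J = [[30.000, -56.000], [-37.000, 56.000]] (det J = -392.000).
Solving J·Δ = −F gives Δ = (-1.000, -2.071).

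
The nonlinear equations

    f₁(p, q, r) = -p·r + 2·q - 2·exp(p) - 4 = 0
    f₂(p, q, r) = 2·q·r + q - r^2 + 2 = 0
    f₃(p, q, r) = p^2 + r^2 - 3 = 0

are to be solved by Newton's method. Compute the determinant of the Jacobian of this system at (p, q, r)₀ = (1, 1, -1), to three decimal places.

5.127

J = [[-r - 2·exp(p), 2, -p], [0, 2·r + 1, 2·q - 2·r], [2·p, 0, 2·r]].
At the point, J = [[-4.43656, 2.000, -1.000], [0.000, -1.000, 4.000], [2.000, 0.000, -2.000]].
det J = 5.127.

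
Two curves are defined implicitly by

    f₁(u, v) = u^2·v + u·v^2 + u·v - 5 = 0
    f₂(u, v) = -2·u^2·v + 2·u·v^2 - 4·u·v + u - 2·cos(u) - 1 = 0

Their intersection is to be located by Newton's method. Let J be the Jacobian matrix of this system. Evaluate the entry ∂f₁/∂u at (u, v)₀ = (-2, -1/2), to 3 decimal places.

∂f₁/∂u = 2·u·v + v^2 + v.
At (-2, -1/2) this is 1.750.

1.750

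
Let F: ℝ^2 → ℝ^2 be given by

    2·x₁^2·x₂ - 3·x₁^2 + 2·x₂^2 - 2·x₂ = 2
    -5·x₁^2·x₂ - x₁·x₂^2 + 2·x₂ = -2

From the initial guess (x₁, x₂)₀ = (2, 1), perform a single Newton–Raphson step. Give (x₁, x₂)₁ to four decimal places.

At (2, 1): F = (-6.0000, -18.0000).
Jacobian J = [[4·x₁·x₂ - 6·x₁, 2·x₁^2 + 4·x₂ - 2], [-10·x₁·x₂ - x₂^2, -5·x₁^2 - 2·x₁·x₂ + 2]].
At the point, J = [[-4.0000, 10.0000], [-21.0000, -22.0000]] (det J = 298.0000).
Solving J·Δ = −F gives Δ = (-1.0470, 0.1812).
Then the next iterate is (x₁, x₂)₁ = (0.9530, 1.1812).

(0.9530, 1.1812)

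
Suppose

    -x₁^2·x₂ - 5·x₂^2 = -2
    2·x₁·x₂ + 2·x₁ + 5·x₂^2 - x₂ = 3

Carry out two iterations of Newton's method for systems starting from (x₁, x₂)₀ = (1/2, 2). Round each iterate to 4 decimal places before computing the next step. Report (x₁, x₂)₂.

At (1/2, 2): F = (-18.5000, 18.0000).
Jacobian J = [[-2·x₁·x₂, -x₁^2 - 10·x₂], [2·x₂ + 2, 2·x₁ + 10·x₂ - 1]].
At the point, J = [[-2.0000, -20.2500], [6.0000, 20.0000]] (det J = 81.5000).
Solving J·Δ = −F gives Δ = (0.0675, -0.9202).
Then the next iterate is (x₁, x₂)₁ = (0.5675, 1.0798).
Round to (0.5675, 1.0798) and repeat: F = (-4.177597, 4.110613), J = [[-1.225573, -11.120056], [4.1596, 10.9330]].
Δ = (-0.0011, -0.3756), so (x₁, x₂)₂ = (0.5664, 0.7042).

(0.5664, 0.7042)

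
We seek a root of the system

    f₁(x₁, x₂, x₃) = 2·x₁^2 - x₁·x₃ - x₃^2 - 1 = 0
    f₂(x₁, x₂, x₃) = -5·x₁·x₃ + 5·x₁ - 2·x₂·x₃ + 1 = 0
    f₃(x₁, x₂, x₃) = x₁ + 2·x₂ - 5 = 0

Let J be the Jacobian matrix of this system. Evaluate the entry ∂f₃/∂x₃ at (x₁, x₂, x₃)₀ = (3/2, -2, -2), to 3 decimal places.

0.000

∂f₃/∂x₃ = 0.
At (3/2, -2, -2) this is 0.000.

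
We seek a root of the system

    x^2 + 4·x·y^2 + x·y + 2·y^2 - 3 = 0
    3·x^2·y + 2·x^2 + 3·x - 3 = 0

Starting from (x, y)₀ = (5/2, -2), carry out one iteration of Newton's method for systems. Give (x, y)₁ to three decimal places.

(2.343, -1.049)

At (5/2, -2): F = (46.250, -20.500).
Jacobian J = [[2·x + 4·y^2 + y, 8·x·y + x + 4·y], [6·x·y + 4·x + 3, 3·x^2]].
At the point, J = [[19.000, -45.500], [-17.000, 18.750]] (det J = -417.250).
Solving J·Δ = −F gives Δ = (-0.157, 0.951).
Then the next iterate is (x, y)₁ = (2.343, -1.049).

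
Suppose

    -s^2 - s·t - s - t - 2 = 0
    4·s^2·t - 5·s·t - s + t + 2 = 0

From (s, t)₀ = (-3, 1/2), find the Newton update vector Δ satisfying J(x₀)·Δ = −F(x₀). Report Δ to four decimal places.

(1.6075, -0.1170)

At (-3, 1/2): F = (-7.0000, 31.0000).
Jacobian J = [[-2·s - t - 1, -s - 1], [8·s·t - 5·t - 1, 4·s^2 - 5·s + 1]].
At the point, J = [[4.5000, 2.0000], [-15.5000, 52.0000]] (det J = 265.0000).
Solving J·Δ = −F gives Δ = (1.6075, -0.1170).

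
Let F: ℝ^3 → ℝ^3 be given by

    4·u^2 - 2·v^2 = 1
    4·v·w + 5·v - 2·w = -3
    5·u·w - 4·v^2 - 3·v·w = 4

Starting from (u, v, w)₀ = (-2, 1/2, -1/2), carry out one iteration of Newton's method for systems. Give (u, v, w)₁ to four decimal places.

At (-2, 1/2, -1/2): F = (14.5000, 5.5000, 0.7500).
Jacobian J = [[8·u, -4·v, 0], [0, 4·w + 5, 4·v - 2], [5·w, -8·v - 3·w, 5·u - 3·v]].
At the point, J = [[-16.0000, -2.0000, 0.0000], [0.0000, 3.0000, 0.0000], [-2.5000, -2.5000, -11.5000]] (det J = 552.0000).
Solving J·Δ = −F gives Δ = (1.1354, -1.8333, 0.2169).
Then the next iterate is (u, v, w)₁ = (-0.8646, -1.3333, -0.2831).

(-0.8646, -1.3333, -0.2831)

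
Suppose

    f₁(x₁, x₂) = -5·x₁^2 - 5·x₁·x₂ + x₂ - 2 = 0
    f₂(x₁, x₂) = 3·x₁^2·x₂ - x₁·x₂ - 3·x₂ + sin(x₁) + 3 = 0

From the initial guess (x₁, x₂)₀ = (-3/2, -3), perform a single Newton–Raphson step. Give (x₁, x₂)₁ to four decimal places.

At (-3/2, -3): F = (-38.7500, -13.747495).
Jacobian J = [[-10·x₁ - 5·x₂, -5·x₁ + 1], [6·x₁·x₂ - x₂ + cos(x₁), 3·x₁^2 - x₁ - 3]].
At the point, J = [[30.0000, 8.5000], [30.070737, 5.2500]] (det J = -98.101266).
Solving J·Δ = −F gives Δ = (-0.8826, 7.6739).
Then the next iterate is (x₁, x₂)₁ = (-2.3826, 4.6739).

(-2.3826, 4.6739)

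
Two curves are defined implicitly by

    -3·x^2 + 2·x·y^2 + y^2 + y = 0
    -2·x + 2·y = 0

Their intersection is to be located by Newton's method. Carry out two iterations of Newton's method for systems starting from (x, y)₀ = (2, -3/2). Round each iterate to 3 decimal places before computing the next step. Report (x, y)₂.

At (2, -3/2): F = (-2.250, -7.000).
Jacobian J = [[-6·x + 2·y^2, 4·x·y + 2·y + 1], [-2, 2]].
At the point, J = [[-7.500, -14.000], [-2.000, 2.000]] (det J = -43.000).
Solving J·Δ = −F gives Δ = (-2.384, 1.116).
Then the next iterate is (x, y)₁ = (-0.384, -0.384).
Round to (-0.384, -0.384) and repeat: F = (-0.79216, 0.000), J = [[2.59891, 0.82182], [-2.000, 2.000]].
Δ = (0.232, 0.232), so (x, y)₂ = (-0.152, -0.152).

(-0.152, -0.152)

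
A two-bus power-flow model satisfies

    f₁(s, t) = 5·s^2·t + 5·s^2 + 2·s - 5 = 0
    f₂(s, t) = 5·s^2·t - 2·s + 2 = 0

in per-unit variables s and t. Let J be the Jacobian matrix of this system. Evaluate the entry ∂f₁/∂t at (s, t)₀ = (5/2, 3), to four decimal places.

∂f₁/∂t = 5·s^2.
At (5/2, 3) this is 31.2500.

31.2500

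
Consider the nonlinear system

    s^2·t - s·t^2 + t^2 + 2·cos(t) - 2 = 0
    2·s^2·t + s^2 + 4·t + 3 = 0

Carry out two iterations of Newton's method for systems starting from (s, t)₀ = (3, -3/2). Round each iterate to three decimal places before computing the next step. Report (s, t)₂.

At (3, -3/2): F = (-19.85853, -21.000).
Jacobian J = [[2·s·t - t^2, s^2 - 2·s·t + 2·t - 2·sin(t)], [4·s·t + 2·s, 2·s^2 + 4]].
At the point, J = [[-11.250, 16.99499], [-12.000, 22.000]] (det J = -43.56012).
Solving J·Δ = −F gives Δ = (-1.836, -0.047).
Then the next iterate is (s, t)₁ = (1.164, -1.547).
Round to (1.164, -1.547) and repeat: F = (-4.44092, -6.02515), J = [[-5.99462, 3.86175], [-4.87483, 6.70979]].
Δ = (-0.305, 0.676), so (s, t)₂ = (0.859, -0.871).

(0.859, -0.871)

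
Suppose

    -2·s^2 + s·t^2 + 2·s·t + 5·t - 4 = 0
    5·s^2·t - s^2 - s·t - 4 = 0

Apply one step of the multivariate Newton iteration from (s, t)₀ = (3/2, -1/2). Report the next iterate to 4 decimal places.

(-55.0000, -57.3077)

At (3/2, -1/2): F = (-12.1250, -11.1250).
Jacobian J = [[-4·s + t^2 + 2·t, 2·s·t + 2·s + 5], [10·s·t - 2·s - t, 5·s^2 - s]].
At the point, J = [[-6.7500, 6.5000], [-10.0000, 9.7500]] (det J = -0.8125).
Solving J·Δ = −F gives Δ = (-56.5000, -56.8077).
Then the next iterate is (s, t)₁ = (-55.0000, -57.3077).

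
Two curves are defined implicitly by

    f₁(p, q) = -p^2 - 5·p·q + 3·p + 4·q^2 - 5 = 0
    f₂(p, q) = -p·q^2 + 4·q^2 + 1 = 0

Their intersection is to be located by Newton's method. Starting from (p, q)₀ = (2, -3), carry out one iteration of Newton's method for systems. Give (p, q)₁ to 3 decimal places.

(1.768, -1.243)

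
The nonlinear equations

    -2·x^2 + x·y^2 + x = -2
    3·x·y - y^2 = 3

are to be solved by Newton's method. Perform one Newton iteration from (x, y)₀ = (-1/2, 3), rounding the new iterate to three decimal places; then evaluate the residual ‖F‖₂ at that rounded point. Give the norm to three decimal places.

4.088

At (-1/2, 3): F = (-3.500, -16.500).
Jacobian J = [[-4·x + y^2 + 1, 2·x·y], [3·y, 3·x - 2·y]].
At the point, J = [[12.000, -3.000], [9.000, -7.500]] (det J = -63.000).
Solving J·Δ = −F gives Δ = (-0.369, -2.643).
Then the next iterate is (x, y)₁ = (-0.869, 0.357).
Re-evaluating at (-0.869, 0.357): F = (-0.49008, -4.05815), so ‖F‖₂ = 4.088.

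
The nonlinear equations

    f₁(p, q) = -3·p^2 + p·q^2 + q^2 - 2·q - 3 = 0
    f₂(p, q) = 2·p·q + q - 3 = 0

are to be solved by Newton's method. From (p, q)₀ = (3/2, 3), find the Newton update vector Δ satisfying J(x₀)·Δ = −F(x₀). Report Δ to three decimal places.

At (3/2, 3): F = (6.750, 9.000).
Jacobian J = [[-6·p + q^2, 2·p·q + 2·q - 2], [2·q, 2·p + 1]].
At the point, J = [[0.000, 13.000], [6.000, 4.000]] (det J = -78.000).
Solving J·Δ = −F gives Δ = (-1.154, -0.519).

(-1.154, -0.519)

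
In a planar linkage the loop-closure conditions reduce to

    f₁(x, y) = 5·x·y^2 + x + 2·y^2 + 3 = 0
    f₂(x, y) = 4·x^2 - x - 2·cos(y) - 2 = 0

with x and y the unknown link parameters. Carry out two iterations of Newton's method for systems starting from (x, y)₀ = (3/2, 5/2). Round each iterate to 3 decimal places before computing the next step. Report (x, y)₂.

At (3/2, 5/2): F = (63.875, 7.10229).
Jacobian J = [[5·y^2 + 1, 10·x·y + 4·y], [8·x - 1, 2·sin(y)]].
At the point, J = [[32.250, 47.500], [11.000, 1.19694]] (det J = -483.89855).
Solving J·Δ = −F gives Δ = (-0.539, -0.979).
Then the next iterate is (x, y)₁ = (0.961, 1.521).
Round to (0.961, 1.521) and repeat: F = (19.70397, 0.63353), J = [[12.56720, 20.70081], [6.688, 1.99752]].
Δ = (0.232, -1.092), so (x, y)₂ = (1.193, 0.429).

(1.193, 0.429)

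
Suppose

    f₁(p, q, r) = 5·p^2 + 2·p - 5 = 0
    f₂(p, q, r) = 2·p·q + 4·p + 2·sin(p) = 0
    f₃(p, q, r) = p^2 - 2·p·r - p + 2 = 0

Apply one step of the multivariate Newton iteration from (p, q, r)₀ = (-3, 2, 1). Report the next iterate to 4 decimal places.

At (-3, 2, 1): F = (34.0000, -24.282240, 20.0000).
Jacobian J = [[10·p + 2, 0, 0], [2·q + 2·cos(p) + 4, 2·p, 0], [2·p - 2·r - 1, 0, -2·p]].
At the point, J = [[-28.0000, 0.0000, 0.0000], [6.020015, -6.0000, 0.0000], [-9.0000, 0.0000, 6.0000]] (det J = 1008.0000).
Solving J·Δ = −F gives Δ = (1.2143, -2.8287, -1.5119).
Then the next iterate is (p, q, r)₁ = (-1.7857, -0.8287, -0.5119).

(-1.7857, -0.8287, -0.5119)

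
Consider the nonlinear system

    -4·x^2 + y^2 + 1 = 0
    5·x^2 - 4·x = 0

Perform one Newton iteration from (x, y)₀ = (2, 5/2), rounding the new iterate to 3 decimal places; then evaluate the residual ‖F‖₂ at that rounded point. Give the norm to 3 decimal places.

At (2, 5/2): F = (-8.750, 12.000).
Jacobian J = [[-8·x, 2·y], [10·x - 4, 0]].
At the point, J = [[-16.000, 5.000], [16.000, 0.000]] (det J = -80.000).
Solving J·Δ = −F gives Δ = (-0.750, -0.650).
Then the next iterate is (x, y)₁ = (1.250, 1.850).
Re-evaluating at (1.250, 1.850): F = (-1.82750, 2.81250), so ‖F‖₂ = 3.354.

3.354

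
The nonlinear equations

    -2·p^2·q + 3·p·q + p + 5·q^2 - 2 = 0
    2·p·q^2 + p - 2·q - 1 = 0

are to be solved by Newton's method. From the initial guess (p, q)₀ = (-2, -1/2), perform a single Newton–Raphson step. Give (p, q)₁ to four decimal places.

(0.4872, -0.8654)

At (-2, -1/2): F = (4.2500, -3.0000).
Jacobian J = [[-4·p·q + 3·q + 1, -2·p^2 + 3·p + 10·q], [2·q^2 + 1, 4·p·q - 2]].
At the point, J = [[-4.5000, -19.0000], [1.5000, 2.0000]] (det J = 19.5000).
Solving J·Δ = −F gives Δ = (2.4872, -0.3654).
Then the next iterate is (p, q)₁ = (0.4872, -0.8654).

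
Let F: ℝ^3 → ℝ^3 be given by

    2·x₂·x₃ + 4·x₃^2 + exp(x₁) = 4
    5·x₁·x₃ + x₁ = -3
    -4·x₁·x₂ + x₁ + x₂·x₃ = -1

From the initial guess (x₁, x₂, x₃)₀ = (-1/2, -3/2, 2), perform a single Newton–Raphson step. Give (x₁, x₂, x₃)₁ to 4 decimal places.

At (-1/2, -3/2, 2): F = (6.606531, -2.5000, -5.5000).
Jacobian J = [[exp(x₁), 2·x₃, 2·x₂ + 8·x₃], [5·x₃ + 1, 0, 5·x₁], [-4·x₂ + 1, -4·x₁ + x₃, x₂]].
At the point, J = [[0.606531, 4.0000, 13.0000], [11.0000, 0.0000, -2.5000], [7.0000, 4.0000, -1.5000]] (det J = 574.065307).
Solving J·Δ = −F gives Δ = (0.0417, 0.9958, -0.8165).
Then the next iterate is (x₁, x₂, x₃)₁ = (-0.4583, -0.5042, 1.1835).

(-0.4583, -0.5042, 1.1835)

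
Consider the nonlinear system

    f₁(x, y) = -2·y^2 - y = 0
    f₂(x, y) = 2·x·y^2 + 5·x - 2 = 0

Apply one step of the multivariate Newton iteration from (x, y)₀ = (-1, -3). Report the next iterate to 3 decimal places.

At (-1, -3): F = (-15.000, -25.000).
Jacobian J = [[0, -4·y - 1], [2·y^2 + 5, 4·x·y]].
At the point, J = [[0.000, 11.000], [23.000, 12.000]] (det J = -253.000).
Solving J·Δ = −F gives Δ = (0.375, 1.364).
Then the next iterate is (x, y)₁ = (-0.625, -1.636).

(-0.625, -1.636)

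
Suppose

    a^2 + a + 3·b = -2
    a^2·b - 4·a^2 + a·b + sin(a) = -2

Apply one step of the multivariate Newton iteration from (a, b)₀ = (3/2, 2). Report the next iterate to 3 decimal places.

(0.023, 0.053)

At (3/2, 2): F = (11.750, 1.49749).
Jacobian J = [[2·a + 1, 3], [2·a·b - 8·a + b + cos(a), a^2 + a]].
At the point, J = [[4.000, 3.000], [-3.92926, 3.750]] (det J = 26.78779).
Solving J·Δ = −F gives Δ = (-1.477, -1.947).
Then the next iterate is (a, b)₁ = (0.023, 0.053).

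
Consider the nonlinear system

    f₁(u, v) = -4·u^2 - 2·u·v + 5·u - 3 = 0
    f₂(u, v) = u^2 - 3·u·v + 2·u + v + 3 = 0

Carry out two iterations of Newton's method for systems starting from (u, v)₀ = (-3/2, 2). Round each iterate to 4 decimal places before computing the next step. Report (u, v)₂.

At (-3/2, 2): F = (-13.5000, 13.2500).
Jacobian J = [[-8·u - 2·v + 5, -2·u], [2·u - 3·v + 2, -3·u + 1]].
At the point, J = [[13.0000, 3.0000], [-7.0000, 5.5000]] (det J = 92.5000).
Solving J·Δ = −F gives Δ = (1.2324, -0.8405).
Then the next iterate is (u, v)₁ = (-0.2676, 1.1595).
Round to (-0.2676, 1.1595) and repeat: F = (-4.003875, 4.626756), J = [[4.8218, 0.5352], [-2.0137, 1.8028]].
Δ = (0.9922, -1.4581), so (u, v)₂ = (0.7246, -0.2986).

(0.7246, -0.2986)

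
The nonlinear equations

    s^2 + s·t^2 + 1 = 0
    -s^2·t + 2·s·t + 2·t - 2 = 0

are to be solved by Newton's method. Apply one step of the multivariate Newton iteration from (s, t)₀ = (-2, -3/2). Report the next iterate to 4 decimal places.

(-1.3023, -1.3798)

At (-2, -3/2): F = (0.5000, 7.0000).
Jacobian J = [[2·s + t^2, 2·s·t], [-2·s·t + 2·t, -s^2 + 2·s + 2]].
At the point, J = [[-1.7500, 6.0000], [-9.0000, -6.0000]] (det J = 64.5000).
Solving J·Δ = −F gives Δ = (0.6977, 0.1202).
Then the next iterate is (s, t)₁ = (-1.3023, -1.3798).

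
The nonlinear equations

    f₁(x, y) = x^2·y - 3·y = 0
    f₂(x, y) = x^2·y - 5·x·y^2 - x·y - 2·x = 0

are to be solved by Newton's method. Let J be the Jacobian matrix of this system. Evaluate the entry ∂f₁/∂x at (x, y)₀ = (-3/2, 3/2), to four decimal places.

-4.5000

∂f₁/∂x = 2·x·y.
At (-3/2, 3/2) this is -4.5000.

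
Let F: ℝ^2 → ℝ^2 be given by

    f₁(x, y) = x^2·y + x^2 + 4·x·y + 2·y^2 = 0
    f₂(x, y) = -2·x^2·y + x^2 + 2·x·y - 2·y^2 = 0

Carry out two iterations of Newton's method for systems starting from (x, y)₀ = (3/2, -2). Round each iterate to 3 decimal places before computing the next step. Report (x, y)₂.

(0.657, -0.311)

At (3/2, -2): F = (-6.250, -2.750).
Jacobian J = [[2·x·y + 2·x + 4·y, x^2 + 4·x + 4·y], [-4·x·y + 2·x + 2·y, -2·x^2 + 2·x - 4·y]].
At the point, J = [[-11.000, 0.250], [11.000, 6.500]] (det J = -74.250).
Solving J·Δ = −F gives Δ = (-0.538, 1.333).
Then the next iterate is (x, y)₁ = (0.962, -0.667).
Round to (0.962, -0.667) and repeat: F = (-1.36867, -0.01310), J = [[-2.02731, 2.10544], [3.15662, 2.74111]].
Δ = (-0.305, 0.356), so (x, y)₂ = (0.657, -0.311).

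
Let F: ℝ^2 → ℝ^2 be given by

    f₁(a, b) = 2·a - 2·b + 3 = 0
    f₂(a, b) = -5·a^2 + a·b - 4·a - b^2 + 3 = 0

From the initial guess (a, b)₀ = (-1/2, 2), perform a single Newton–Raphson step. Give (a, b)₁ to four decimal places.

At (-1/2, 2): F = (-2.0000, -1.2500).
Jacobian J = [[2, -2], [-10·a + b - 4, a - 2·b]].
At the point, J = [[2.0000, -2.0000], [3.0000, -4.5000]] (det J = -3.0000).
Solving J·Δ = −F gives Δ = (2.1667, 1.1667).
Then the next iterate is (a, b)₁ = (1.6667, 3.1667).

(1.6667, 3.1667)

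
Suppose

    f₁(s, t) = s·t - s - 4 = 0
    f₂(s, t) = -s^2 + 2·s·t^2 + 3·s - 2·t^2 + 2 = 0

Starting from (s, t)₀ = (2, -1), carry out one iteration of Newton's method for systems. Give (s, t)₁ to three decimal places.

At (2, -1): F = (-8.000, 6.000).
Jacobian J = [[t - 1, s], [-2·s + 2·t^2 + 3, 4·s·t - 4·t]].
At the point, J = [[-2.000, 2.000], [1.000, -4.000]] (det J = 6.000).
Solving J·Δ = −F gives Δ = (-3.333, 0.667).
Then the next iterate is (s, t)₁ = (-1.333, -0.333).

(-1.333, -0.333)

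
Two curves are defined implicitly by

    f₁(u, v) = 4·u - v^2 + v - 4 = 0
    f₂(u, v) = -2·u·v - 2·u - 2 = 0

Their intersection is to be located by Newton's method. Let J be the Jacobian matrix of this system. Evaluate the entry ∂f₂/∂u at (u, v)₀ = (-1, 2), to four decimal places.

∂f₂/∂u = -2·v - 2.
At (-1, 2) this is -6.0000.

-6.0000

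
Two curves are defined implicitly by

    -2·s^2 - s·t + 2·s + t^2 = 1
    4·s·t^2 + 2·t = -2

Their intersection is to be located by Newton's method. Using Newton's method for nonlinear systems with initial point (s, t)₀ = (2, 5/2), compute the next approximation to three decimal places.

At (2, 5/2): F = (-3.750, 57.000).
Jacobian J = [[-4·s - t + 2, -s + 2·t], [4·t^2, 8·s·t + 2]].
At the point, J = [[-8.500, 3.000], [25.000, 42.000]] (det J = -432.000).
Solving J·Δ = −F gives Δ = (-0.760, -0.905).
Then the next iterate is (s, t)₁ = (1.240, 1.595).

(1.240, 1.595)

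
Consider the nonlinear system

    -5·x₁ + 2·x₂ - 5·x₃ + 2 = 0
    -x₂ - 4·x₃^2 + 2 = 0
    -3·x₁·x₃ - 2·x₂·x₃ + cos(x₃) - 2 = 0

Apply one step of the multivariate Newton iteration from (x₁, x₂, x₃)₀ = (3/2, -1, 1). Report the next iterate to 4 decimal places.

At (3/2, -1, 1): F = (-12.5000, -1.0000, -3.959698).
Jacobian J = [[-5, 2, -5], [0, -1, -8·x₃], [-3·x₃, -2·x₃, -3·x₁ - 2·x₂ - sin(x₃)]].
At the point, J = [[-5.0000, 2.0000, -5.0000], [0.0000, -1.0000, -8.0000], [-3.0000, -2.0000, -3.341471]] (det J = 126.292645).
Solving J·Δ = −F gives Δ = (-1.7792, 1.1348, -0.2669).
Then the next iterate is (x₁, x₂, x₃)₁ = (-0.2792, 0.1348, 0.7331).

(-0.2792, 0.1348, 0.7331)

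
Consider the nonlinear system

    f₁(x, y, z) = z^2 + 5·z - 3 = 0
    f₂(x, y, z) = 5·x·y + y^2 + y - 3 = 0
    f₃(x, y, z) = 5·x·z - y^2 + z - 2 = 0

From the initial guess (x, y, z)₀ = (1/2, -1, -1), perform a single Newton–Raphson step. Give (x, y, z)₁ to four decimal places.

(-4.9000, -15.3333, 1.3333)

At (1/2, -1, -1): F = (-7.0000, -5.5000, -6.5000).
Jacobian J = [[0, 0, 2·z + 5], [5·y, 5·x + 2·y + 1, 0], [5·z, -2·y, 5·x + 1]].
At the point, J = [[0.0000, 0.0000, 3.0000], [-5.0000, 1.5000, 0.0000], [-5.0000, 2.0000, 3.5000]] (det J = -7.5000).
Solving J·Δ = −F gives Δ = (-5.4000, -14.3333, 2.3333).
Then the next iterate is (x, y, z)₁ = (-4.9000, -15.3333, 1.3333).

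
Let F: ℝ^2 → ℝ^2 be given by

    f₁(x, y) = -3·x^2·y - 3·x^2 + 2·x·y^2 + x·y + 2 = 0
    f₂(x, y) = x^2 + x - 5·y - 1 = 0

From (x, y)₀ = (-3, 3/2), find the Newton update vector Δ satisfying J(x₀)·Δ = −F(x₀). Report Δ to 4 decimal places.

(0.6010, -1.1010)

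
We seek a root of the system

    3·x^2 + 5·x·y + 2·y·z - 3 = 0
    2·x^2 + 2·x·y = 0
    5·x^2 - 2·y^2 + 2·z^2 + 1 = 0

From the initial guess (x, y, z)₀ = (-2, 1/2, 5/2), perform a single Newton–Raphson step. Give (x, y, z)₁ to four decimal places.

At (-2, 1/2, 5/2): F = (6.5000, 6.0000, 33.0000).
Jacobian J = [[6·x + 5·y, 5·x + 2·z, 2·y], [4·x + 2·y, 2·x, 0], [10·x, -4·y, 4·z]].
At the point, J = [[-9.5000, -5.0000, 1.0000], [-7.0000, -4.0000, 0.0000], [-20.0000, -2.0000, 10.0000]] (det J = -36.0000).
Solving J·Δ = −F gives Δ = (4.4444, -6.2778, 4.3333).
Then the next iterate is (x, y, z)₁ = (2.4444, -5.7778, 6.8333).

(2.4444, -5.7778, 6.8333)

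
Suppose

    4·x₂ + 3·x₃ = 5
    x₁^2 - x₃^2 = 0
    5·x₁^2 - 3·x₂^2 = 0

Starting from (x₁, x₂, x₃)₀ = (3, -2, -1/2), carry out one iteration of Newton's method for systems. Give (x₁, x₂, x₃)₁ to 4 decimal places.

At (3, -2, -1/2): F = (-14.5000, 8.7500, 33.0000).
Jacobian J = [[0, 4, 3], [2·x₁, 0, -2·x₃], [10·x₁, -6·x₂, 0]].
At the point, J = [[0.0000, 4.0000, 3.0000], [6.0000, 0.0000, 1.0000], [30.0000, 12.0000, 0.0000]] (det J = 336.0000).
Solving J·Δ = −F gives Δ = (-1.8482, 1.8705, 2.3393).
Then the next iterate is (x₁, x₂, x₃)₁ = (1.1518, -0.1295, 1.8393).

(1.1518, -0.1295, 1.8393)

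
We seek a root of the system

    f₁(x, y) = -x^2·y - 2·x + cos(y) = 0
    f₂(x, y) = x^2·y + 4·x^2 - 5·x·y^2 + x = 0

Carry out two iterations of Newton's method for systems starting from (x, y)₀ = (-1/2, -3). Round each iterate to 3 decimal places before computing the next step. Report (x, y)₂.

(-0.108, -1.637)

At (-1/2, -3): F = (0.76001, 22.250).
Jacobian J = [[-2·x·y - 2, -x^2 - sin(y)], [2·x·y + 8·x - 5·y^2 + 1, x^2 - 10·x·y]].
At the point, J = [[-5.000, -0.10888], [-45.000, -14.750]] (det J = 68.85040).
Solving J·Δ = −F gives Δ = (0.128, 1.119).
Then the next iterate is (x, y)₁ = (-0.372, -1.881).
Round to (-0.372, -1.881) and repeat: F = (0.69905, 6.50222), J = [[-3.39946, 0.81389], [-18.26734, -6.85894]].
Δ = (0.264, 0.244), so (x, y)₂ = (-0.108, -1.637).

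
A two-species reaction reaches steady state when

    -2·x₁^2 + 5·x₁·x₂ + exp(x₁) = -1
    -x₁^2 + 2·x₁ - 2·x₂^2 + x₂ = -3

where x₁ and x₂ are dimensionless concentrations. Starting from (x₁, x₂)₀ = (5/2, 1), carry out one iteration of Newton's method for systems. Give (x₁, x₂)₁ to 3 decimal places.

(5.567, -1.817)

At (5/2, 1): F = (13.18249, 0.750).
Jacobian J = [[-4·x₁ + 5·x₂ + exp(x₁), 5·x₁], [-2·x₁ + 2, -4·x₂ + 1]].
At the point, J = [[7.18249, 12.500], [-3.000, -3.000]] (det J = 15.95252).
Solving J·Δ = −F gives Δ = (3.067, -2.817).
Then the next iterate is (x₁, x₂)₁ = (5.567, -1.817).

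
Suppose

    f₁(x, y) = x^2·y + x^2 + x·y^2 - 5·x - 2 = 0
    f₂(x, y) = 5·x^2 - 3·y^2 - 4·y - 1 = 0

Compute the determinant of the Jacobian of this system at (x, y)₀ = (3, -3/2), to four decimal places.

-28.7500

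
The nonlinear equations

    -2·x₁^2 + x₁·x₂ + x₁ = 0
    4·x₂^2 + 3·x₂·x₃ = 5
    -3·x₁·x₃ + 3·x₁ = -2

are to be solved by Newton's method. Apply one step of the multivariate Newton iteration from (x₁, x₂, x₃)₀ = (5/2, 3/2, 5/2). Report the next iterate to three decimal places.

(1.453, 0.858, 1.895)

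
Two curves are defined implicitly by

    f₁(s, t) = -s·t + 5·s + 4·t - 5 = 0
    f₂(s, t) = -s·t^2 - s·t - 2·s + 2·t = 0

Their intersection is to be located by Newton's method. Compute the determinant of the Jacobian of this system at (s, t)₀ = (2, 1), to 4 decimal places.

-8.0000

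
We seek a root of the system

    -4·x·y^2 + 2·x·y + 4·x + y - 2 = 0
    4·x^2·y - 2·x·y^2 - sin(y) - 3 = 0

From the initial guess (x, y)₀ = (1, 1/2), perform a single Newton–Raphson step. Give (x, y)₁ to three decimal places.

(0.897, 2.586)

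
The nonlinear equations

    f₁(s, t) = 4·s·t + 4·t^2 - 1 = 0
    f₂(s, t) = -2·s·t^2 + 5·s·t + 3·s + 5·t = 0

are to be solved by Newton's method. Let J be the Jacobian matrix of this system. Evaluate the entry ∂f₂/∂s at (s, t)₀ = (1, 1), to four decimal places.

∂f₂/∂s = -2·t^2 + 5·t + 3.
At (1, 1) this is 6.0000.

6.0000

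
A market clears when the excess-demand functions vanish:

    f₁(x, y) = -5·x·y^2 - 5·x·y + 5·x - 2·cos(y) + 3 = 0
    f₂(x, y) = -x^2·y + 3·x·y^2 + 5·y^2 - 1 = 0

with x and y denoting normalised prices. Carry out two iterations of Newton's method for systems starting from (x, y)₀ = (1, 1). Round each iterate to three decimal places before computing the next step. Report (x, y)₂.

(5.728, 0.869)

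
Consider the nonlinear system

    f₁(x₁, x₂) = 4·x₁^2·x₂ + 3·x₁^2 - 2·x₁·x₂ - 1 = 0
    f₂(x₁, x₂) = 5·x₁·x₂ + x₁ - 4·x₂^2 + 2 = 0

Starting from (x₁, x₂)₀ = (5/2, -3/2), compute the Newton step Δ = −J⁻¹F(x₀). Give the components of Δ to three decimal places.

(1.005, 1.216)

At (5/2, -3/2): F = (-12.250, -23.250).
Jacobian J = [[8·x₁·x₂ + 6·x₁ - 2·x₂, 4·x₁^2 - 2·x₁], [5·x₂ + 1, 5·x₁ - 8·x₂]].
At the point, J = [[-12.000, 20.000], [-6.500, 24.500]] (det J = -164.000).
Solving J·Δ = −F gives Δ = (1.005, 1.216).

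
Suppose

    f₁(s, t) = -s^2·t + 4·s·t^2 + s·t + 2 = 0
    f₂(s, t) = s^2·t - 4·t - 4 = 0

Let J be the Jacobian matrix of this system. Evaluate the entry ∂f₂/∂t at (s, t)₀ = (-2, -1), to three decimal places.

0.000

∂f₂/∂t = s^2 - 4.
At (-2, -1) this is 0.000.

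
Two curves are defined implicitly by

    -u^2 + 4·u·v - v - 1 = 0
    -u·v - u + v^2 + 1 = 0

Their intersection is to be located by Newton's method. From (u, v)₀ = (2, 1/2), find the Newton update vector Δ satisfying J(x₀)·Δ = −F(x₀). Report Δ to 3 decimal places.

At (2, 1/2): F = (-1.500, -1.750).
Jacobian J = [[-2·u + 4·v, 4·u - 1], [-v - 1, -u + 2·v]].
At the point, J = [[-2.000, 7.000], [-1.500, -1.000]] (det J = 12.500).
Solving J·Δ = −F gives Δ = (-1.100, -0.100).

(-1.100, -0.100)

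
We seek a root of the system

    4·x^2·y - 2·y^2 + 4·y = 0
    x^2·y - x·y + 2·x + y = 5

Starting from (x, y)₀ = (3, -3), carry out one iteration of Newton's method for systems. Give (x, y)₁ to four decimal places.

At (3, -3): F = (-138.0000, -20.0000).
Jacobian J = [[8·x·y, 4·x^2 - 4·y + 4], [2·x·y - y + 2, x^2 - x + 1]].
At the point, J = [[-72.0000, 52.0000], [-13.0000, 7.0000]] (det J = 172.0000).
Solving J·Δ = −F gives Δ = (-0.4302, 2.0581).
Then the next iterate is (x, y)₁ = (2.5698, -0.9419).

(2.5698, -0.9419)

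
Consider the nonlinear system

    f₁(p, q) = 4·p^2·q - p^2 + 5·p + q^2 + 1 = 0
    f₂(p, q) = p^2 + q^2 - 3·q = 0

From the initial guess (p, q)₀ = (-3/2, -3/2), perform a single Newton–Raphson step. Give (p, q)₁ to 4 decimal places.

(-1.0217, -0.2391)

At (-3/2, -3/2): F = (-20.0000, 9.0000).
Jacobian J = [[8·p·q - 2·p + 5, 4·p^2 + 2·q], [2·p, 2·q - 3]].
At the point, J = [[26.0000, 6.0000], [-3.0000, -6.0000]] (det J = -138.0000).
Solving J·Δ = −F gives Δ = (0.4783, 1.2609).
Then the next iterate is (p, q)₁ = (-1.0217, -0.2391).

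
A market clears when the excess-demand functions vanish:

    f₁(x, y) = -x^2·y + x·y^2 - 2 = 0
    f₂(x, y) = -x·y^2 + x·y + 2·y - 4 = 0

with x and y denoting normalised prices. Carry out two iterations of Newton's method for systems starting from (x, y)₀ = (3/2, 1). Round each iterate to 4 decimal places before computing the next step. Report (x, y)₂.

(1.3795, 3.2899)

At (3/2, 1): F = (-2.7500, -2.0000).
Jacobian J = [[-2·x·y + y^2, -x^2 + 2·x·y], [-y^2 + y, -2·x·y + x + 2]].
At the point, J = [[-2.0000, 0.7500], [0.0000, 0.5000]] (det J = -1.0000).
Solving J·Δ = −F gives Δ = (0.1250, 4.0000).
Then the next iterate is (x, y)₁ = (1.6250, 5.0000).
Round to (1.6250, 5.0000) and repeat: F = (25.421875, -26.5000), J = [[8.7500, 13.609375], [-20.0000, -12.6250]].
Δ = (-0.2455, -1.7101), so (x, y)₂ = (1.3795, 3.2899).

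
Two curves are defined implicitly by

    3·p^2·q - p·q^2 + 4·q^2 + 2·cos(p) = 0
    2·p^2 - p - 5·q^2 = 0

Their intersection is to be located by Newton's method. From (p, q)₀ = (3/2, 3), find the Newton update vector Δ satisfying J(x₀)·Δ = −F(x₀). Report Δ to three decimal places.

(-0.634, -1.506)

At (3/2, 3): F = (42.89147, -42.000).
Jacobian J = [[6·p·q - q^2 - 2·sin(p), 3·p^2 - 2·p·q + 8·q], [4·p - 1, -10·q]].
At the point, J = [[16.00501, 21.750], [5.000, -30.000]] (det J = -588.90030).
Solving J·Δ = −F gives Δ = (-0.634, -1.506).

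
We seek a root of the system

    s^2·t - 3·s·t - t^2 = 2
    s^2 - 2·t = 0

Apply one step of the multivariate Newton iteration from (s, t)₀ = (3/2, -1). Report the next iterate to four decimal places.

(-1.9167, -4.0000)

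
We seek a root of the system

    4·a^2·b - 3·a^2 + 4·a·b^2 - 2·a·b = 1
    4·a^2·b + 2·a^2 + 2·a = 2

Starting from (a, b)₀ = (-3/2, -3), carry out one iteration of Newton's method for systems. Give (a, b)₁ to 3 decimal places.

(-0.915, -2.023)

At (-3/2, -3): F = (-97.750, -27.500).
Jacobian J = [[8·a·b - 6·a + 4·b^2 - 2·b, 4·a^2 + 8·a·b - 2·a], [8·a·b + 4·a + 2, 4·a^2]].
At the point, J = [[87.000, 48.000], [32.000, 9.000]] (det J = -753.000).
Solving J·Δ = −F gives Δ = (0.585, 0.977).
Then the next iterate is (a, b)₁ = (-0.915, -2.023).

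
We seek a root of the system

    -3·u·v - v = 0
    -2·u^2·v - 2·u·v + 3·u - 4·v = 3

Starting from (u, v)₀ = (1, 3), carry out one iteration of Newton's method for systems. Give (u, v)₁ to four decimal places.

At (1, 3): F = (-12.0000, -24.0000).
Jacobian J = [[-3·v, -3·u - 1], [-4·u·v - 2·v + 3, -2·u^2 - 2·u - 4]].
At the point, J = [[-9.0000, -4.0000], [-15.0000, -8.0000]] (det J = 12.0000).
Solving J·Δ = −F gives Δ = (0.0000, -3.0000).
Then the next iterate is (u, v)₁ = (1.0000, 0.0000).

(1.0000, 0.0000)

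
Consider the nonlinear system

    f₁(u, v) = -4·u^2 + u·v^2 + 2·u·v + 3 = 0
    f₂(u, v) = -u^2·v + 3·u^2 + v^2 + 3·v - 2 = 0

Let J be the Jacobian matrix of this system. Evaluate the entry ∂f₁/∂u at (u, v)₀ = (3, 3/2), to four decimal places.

∂f₁/∂u = -8·u + v^2 + 2·v.
At (3, 3/2) this is -18.7500.

-18.7500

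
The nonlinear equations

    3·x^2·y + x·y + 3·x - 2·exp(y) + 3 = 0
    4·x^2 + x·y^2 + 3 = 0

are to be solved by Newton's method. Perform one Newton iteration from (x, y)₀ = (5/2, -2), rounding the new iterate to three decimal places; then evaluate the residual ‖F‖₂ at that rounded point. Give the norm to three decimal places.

At (5/2, -2): F = (-32.27067, 38.000).
Jacobian J = [[6·x·y + y + 3, 3·x^2 + x - 2·exp(y)], [8·x + y^2, 2·x·y]].
At the point, J = [[-29.000, 20.97933], [24.000, -10.000]] (det J = -213.50391).
Solving J·Δ = −F gives Δ = (-2.222, -1.534).
Then the next iterate is (x, y)₁ = (0.278, -3.534).
Re-evaluating at (0.278, -3.534): F = (1.97381, 6.78112), so ‖F‖₂ = 7.063.

7.063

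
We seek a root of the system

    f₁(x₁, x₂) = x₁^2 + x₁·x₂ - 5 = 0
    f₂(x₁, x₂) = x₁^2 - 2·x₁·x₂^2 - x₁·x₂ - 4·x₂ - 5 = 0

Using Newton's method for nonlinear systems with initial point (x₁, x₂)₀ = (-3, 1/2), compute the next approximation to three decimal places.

(-2.433, 0.294)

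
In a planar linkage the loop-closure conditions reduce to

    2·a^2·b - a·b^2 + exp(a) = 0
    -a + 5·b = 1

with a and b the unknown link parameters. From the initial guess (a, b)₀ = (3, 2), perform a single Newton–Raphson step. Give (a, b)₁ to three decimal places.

(2.107, 0.621)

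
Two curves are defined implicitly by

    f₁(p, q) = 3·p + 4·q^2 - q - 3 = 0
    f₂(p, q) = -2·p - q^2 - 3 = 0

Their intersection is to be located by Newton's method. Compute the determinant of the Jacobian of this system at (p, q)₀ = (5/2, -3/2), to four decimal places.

-17.0000

J = [[3, 8·q - 1], [-2, -2·q]].
At the point, J = [[3.0000, -13.0000], [-2.0000, 3.0000]].
det J = -17.0000.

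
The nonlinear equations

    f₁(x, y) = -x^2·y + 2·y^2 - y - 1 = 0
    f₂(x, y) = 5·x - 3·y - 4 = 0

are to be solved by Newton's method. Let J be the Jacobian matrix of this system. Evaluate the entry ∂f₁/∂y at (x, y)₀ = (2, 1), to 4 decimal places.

-1.0000

∂f₁/∂y = -x^2 + 4·y - 1.
At (2, 1) this is -1.0000.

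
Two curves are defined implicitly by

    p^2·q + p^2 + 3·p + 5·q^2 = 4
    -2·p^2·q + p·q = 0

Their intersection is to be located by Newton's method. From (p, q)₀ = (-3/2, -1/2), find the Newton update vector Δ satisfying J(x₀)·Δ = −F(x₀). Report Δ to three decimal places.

(2.416, -0.909)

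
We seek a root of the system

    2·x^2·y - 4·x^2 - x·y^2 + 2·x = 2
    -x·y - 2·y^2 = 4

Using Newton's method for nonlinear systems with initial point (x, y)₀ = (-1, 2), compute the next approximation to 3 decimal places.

(-3.308, 1.231)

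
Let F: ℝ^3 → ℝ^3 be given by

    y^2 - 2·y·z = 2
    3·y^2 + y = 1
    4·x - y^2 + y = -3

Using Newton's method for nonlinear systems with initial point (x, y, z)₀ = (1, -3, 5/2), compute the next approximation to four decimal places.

At (1, -3, 5/2): F = (22.0000, 23.0000, -5.0000).
Jacobian J = [[0, 2·y - 2·z, -2·y], [0, 6·y + 1, 0], [4, -2·y + 1, 0]].
At the point, J = [[0.0000, -11.0000, 6.0000], [0.0000, -17.0000, 0.0000], [4.0000, 7.0000, 0.0000]] (det J = 408.0000).
Solving J·Δ = −F gives Δ = (-1.1176, 1.3529, -1.1863).
Then the next iterate is (x, y, z)₁ = (-0.1176, -1.6471, 1.3137).

(-0.1176, -1.6471, 1.3137)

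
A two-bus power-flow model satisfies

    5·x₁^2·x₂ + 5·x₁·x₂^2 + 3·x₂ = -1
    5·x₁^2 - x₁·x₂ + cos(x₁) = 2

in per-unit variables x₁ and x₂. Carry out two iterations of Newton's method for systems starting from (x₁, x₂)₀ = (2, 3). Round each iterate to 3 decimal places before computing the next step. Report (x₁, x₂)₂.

(0.743, 1.314)

At (2, 3): F = (160.000, 11.58385).
Jacobian J = [[10·x₁·x₂ + 5·x₂^2, 5·x₁^2 + 10·x₁·x₂ + 3], [10·x₁ - x₂ - sin(x₁), -x₁]].
At the point, J = [[105.000, 83.000], [16.09070, -2.000]] (det J = -1545.52831).
Solving J·Δ = −F gives Δ = (-0.829, -0.879).
Then the next iterate is (x₁, x₂)₁ = (1.171, 2.121).
Round to (1.171, 2.121) and repeat: F = (48.24455, 2.76174), J = [[47.33012, 34.69312], [8.66786, -1.171]].
Δ = (-0.428, -0.807), so (x₁, x₂)₂ = (0.743, 1.314).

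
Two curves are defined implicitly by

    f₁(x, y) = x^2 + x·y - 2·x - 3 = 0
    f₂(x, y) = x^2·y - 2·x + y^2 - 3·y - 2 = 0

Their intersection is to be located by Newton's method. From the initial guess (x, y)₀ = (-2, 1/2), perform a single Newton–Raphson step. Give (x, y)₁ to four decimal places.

At (-2, 1/2): F = (4.0000, 2.7500).
Jacobian J = [[2·x + y - 2, x], [2·x·y - 2, x^2 + 2·y - 3]].
At the point, J = [[-5.5000, -2.0000], [-4.0000, 2.0000]] (det J = -19.0000).
Solving J·Δ = −F gives Δ = (0.7105, 0.0461).
Then the next iterate is (x, y)₁ = (-1.2895, 0.5461).

(-1.2895, 0.5461)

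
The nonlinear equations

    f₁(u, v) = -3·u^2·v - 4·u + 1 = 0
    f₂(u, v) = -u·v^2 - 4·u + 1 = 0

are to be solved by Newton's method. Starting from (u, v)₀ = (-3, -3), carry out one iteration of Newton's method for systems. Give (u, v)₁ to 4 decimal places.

(-2.1169, -1.4156)

At (-3, -3): F = (94.0000, 40.0000).
Jacobian J = [[-6·u·v - 4, -3·u^2], [-v^2 - 4, -2·u·v]].
At the point, J = [[-58.0000, -27.0000], [-13.0000, -18.0000]] (det J = 693.0000).
Solving J·Δ = −F gives Δ = (0.8831, 1.5844).
Then the next iterate is (u, v)₁ = (-2.1169, -1.4156).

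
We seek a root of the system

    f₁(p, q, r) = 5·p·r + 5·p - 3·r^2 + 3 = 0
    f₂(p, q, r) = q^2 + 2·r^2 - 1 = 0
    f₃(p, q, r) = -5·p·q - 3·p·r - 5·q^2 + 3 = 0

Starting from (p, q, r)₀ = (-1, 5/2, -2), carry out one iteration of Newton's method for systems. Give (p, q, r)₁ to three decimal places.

At (-1, 5/2, -2): F = (-4.000, 13.250, -21.750).
Jacobian J = [[5·r + 5, 0, 5·p - 6·r], [0, 2·q, 4·r], [-5·q - 3·r, -5·p - 10·q, -3·p]].
At the point, J = [[-5.000, 0.000, 7.000], [0.000, 5.000, -8.000], [-6.500, -20.000, 3.000]] (det J = 952.500).
Solving J·Δ = −F gives Δ = (0.539, -1.119, 0.957).
Then the next iterate is (p, q, r)₁ = (-0.461, 1.381, -1.043).

(-0.461, 1.381, -1.043)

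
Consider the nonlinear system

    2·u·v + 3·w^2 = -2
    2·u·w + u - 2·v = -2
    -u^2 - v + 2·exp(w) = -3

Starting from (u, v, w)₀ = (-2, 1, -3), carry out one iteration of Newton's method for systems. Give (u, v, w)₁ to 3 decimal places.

(-1.351, 1.822, -1.722)

At (-2, 1, -3): F = (25.000, 10.000, -1.90043).
Jacobian J = [[2·v, 2·u, 6·w], [2·w + 1, -2, 2·u], [-2·u, -1, 2·exp(w)]].
At the point, J = [[2.000, -4.000, -18.000], [-5.000, -2.000, -4.000], [4.000, -1.000, 0.09957]] (det J = -180.38978).
Solving J·Δ = −F gives Δ = (0.649, 0.822, 1.278).
Then the next iterate is (u, v, w)₁ = (-1.351, 1.822, -1.722).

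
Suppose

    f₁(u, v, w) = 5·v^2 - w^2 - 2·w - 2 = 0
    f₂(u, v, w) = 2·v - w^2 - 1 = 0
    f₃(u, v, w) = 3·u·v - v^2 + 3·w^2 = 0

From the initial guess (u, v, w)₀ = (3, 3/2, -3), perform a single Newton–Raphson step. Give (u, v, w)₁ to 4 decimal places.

(1.2967, 0.7012, -1.5671)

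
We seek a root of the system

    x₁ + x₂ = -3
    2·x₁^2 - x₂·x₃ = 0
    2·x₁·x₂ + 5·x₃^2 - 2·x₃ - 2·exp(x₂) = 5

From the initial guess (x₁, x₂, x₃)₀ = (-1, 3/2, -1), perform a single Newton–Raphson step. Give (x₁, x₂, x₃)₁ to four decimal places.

At (-1, 3/2, -1): F = (3.5000, 3.5000, -9.963378).
Jacobian J = [[1, 1, 0], [4·x₁, -x₃, -x₂], [2·x₂, 2·x₁ - 2·exp(x₂), 10·x₃ - 2]].
At the point, J = [[1.0000, 1.0000, 0.0000], [-4.0000, 1.0000, -1.5000], [3.0000, -10.963378, -12.0000]] (det J = -80.945067).
Solving J·Δ = −F gives Δ = (-0.5264, -2.9736, 1.7548).
Then the next iterate is (x₁, x₂, x₃)₁ = (-1.5264, -1.4736, 0.7548).

(-1.5264, -1.4736, 0.7548)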